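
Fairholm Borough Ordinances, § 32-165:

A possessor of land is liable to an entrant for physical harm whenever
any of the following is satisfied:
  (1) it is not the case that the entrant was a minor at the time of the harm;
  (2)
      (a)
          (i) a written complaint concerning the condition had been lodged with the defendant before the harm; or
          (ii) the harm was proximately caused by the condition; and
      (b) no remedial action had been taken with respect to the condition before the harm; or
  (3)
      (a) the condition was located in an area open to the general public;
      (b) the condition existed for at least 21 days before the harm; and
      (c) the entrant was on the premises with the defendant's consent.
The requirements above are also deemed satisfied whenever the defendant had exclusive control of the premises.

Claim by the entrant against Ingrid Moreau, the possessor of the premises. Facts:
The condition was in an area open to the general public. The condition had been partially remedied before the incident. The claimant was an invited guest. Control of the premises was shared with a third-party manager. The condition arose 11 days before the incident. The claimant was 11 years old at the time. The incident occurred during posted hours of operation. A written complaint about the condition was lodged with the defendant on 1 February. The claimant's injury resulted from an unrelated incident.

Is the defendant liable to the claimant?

(1) not (entrant a minor) — not satisfied.
(i) complaint lodged — satisfied.
(ii) proximate cause — fails.
(a): T OR F → true.
(b) no remedial action — not met.
(2): T AND F → false.
(a) public area — met.
(b) condition ≥21 days old — not satisfied.
(c) consent to enter — holds.
(3) = T AND F AND T = false.
Overall = F OR F OR F = false.
Exception (exclusive control) — not satisfied.
Result: main false OR exception false → false.

No — not liable.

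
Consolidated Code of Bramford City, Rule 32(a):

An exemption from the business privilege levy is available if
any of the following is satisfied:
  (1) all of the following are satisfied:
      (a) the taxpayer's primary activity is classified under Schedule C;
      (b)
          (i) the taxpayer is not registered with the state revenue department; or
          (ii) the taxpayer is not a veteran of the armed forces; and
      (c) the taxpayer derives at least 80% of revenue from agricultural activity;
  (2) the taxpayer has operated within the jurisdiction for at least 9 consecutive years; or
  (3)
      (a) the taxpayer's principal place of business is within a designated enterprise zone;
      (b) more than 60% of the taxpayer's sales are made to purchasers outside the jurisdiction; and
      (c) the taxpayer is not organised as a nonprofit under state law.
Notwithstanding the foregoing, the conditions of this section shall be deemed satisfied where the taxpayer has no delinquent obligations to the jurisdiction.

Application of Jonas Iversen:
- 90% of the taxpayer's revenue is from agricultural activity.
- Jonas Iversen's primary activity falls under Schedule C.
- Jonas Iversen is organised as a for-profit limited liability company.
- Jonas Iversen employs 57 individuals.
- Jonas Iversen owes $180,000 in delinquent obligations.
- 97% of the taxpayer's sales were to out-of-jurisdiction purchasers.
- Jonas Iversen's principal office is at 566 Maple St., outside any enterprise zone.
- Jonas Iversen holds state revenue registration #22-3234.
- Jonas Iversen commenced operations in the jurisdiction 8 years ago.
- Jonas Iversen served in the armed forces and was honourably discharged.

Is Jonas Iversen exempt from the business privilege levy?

No — not exempt.

(a) Schedule C activity — met.
(i) not (state-registered) — not satisfied.
(ii) not (veteran) — not met.
So (b) is not satisfied (F OR F).
(c) ≥80% agricultural — holds.
(1) = T AND F AND T = false.
(2) ≥ 9 yrs in jurisdiction — not satisfied.
(a) in enterprise zone — fails.
(b) >60% out-of-jur. sales — satisfied.
(c) not (nonprofit) — satisfied.
(3): F AND T AND T → false.
Overall: F OR F OR F → false.
Exception (no delinquency) — not satisfied.
Result: main false OR exception false → false.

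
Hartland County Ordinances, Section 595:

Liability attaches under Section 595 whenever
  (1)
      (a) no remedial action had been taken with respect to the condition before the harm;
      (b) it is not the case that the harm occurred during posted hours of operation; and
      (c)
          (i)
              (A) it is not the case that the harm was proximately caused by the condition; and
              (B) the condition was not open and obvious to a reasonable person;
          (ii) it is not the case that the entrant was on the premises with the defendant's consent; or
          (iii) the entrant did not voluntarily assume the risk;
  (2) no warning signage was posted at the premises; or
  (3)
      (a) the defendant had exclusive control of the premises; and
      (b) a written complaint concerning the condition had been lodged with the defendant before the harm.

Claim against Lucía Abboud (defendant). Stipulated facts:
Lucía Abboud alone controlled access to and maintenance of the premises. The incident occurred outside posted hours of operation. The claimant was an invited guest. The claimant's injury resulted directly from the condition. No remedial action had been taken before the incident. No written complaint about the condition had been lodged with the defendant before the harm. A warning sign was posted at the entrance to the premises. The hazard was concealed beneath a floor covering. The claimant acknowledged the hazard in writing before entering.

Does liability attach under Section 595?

No — not liable.

(a) no remedial action — holds.
(b) not (during posted hours) — holds.
(A) not (proximate cause) — not met.
(B) not open/obvious — met.
(i) = F AND T = false.
(ii) not (consent to enter) — not met.
(iii) no assumed risk — not met.
(c): F OR F OR F → false.
(1): T AND T AND F → false.
(2) no signage posted — fails.
(a) exclusive control — met.
(b) complaint lodged — fails.
So (3) is not satisfied (T AND F).
Overall = F OR F OR F = false.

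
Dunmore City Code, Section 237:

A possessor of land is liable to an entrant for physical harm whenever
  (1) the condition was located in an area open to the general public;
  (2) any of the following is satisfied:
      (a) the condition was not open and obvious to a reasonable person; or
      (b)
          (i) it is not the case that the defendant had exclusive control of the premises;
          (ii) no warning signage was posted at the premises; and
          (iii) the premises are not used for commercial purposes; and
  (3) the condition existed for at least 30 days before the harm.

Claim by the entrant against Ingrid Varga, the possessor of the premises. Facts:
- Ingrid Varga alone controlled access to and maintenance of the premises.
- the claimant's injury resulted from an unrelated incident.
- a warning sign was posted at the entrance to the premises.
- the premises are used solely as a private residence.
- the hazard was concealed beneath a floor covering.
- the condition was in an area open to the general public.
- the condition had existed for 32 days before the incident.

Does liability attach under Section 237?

Yes — liable.

(1) public area — satisfied.
(a) not open/obvious — met.
(i) not (exclusive control) — not satisfied.
(ii) no signage posted — not satisfied.
(iii) not (commercial use) — met.
(b): F AND F AND T → false.
So (2) is satisfied (T OR F).
(3) condition ≥30 days old — met.
Overall: T AND T AND T → true.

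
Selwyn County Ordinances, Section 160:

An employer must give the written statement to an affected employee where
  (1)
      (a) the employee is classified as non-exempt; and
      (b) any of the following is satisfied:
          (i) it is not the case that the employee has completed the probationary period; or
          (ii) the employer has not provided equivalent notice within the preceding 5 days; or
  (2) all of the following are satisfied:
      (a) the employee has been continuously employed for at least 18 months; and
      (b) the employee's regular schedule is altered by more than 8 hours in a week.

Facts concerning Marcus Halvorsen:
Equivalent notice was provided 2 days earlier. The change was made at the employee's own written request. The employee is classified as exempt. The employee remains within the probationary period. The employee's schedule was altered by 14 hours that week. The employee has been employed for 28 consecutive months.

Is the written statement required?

Yes — required.

(a) non-exempt — not met.
(i) not (past probation) — satisfied.
(ii) no recent notice — fails.
(b): T OR F → true.
(1): F AND T → false.
(a) tenure ≥ 18 mo. — satisfied.
(b) schedule shift > 8h — holds.
So (2) is satisfied (T AND T).
Overall = F OR T = true.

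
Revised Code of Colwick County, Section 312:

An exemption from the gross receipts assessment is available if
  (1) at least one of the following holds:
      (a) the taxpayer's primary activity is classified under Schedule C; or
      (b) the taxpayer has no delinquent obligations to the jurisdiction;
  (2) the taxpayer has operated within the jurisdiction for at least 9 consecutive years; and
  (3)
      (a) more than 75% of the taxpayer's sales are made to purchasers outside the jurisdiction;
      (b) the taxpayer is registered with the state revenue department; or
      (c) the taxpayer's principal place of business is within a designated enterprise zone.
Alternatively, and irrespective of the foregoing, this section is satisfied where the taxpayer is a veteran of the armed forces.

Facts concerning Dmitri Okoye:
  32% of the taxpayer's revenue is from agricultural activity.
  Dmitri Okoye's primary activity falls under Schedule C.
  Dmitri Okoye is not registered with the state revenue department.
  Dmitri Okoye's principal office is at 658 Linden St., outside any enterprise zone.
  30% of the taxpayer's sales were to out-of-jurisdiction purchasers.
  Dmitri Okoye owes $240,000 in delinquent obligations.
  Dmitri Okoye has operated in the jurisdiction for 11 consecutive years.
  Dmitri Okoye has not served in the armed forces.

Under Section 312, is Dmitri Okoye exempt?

(a) Schedule C activity — met.
(b) no delinquency — not met.
(1) = T OR F = true.
(2) ≥ 9 yrs in jurisdiction — satisfied.
(a) >75% out-of-jur. sales — not satisfied.
(b) state-registered — not satisfied.
(c) in enterprise zone — not satisfied.
So (3) is not satisfied (F OR F OR F).
Overall: T AND T AND F → false.
Exception (veteran) — not satisfied.
Result: main false OR exception false → false.

No — not exempt.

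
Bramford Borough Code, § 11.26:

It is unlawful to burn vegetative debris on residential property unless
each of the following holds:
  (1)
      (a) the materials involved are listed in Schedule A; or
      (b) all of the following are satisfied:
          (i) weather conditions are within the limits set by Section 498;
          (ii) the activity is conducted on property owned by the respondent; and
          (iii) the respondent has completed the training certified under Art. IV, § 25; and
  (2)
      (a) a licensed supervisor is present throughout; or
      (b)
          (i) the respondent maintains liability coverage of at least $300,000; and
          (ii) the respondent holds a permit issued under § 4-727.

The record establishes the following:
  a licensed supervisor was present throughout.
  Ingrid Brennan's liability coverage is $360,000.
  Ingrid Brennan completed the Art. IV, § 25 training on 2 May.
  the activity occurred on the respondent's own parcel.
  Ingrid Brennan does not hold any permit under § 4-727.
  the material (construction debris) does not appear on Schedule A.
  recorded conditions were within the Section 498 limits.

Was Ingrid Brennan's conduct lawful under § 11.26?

Yes — lawful.

(a) Schedule A material — fails.
(i) weather ok — satisfied.
(ii) own property — satisfied.
(iii) training certified — holds.
(b) = T AND T AND T = true.
(1): F OR T → true.
(a) supervisor present — holds.
(i) coverage ≥ $300,000 — met.
(ii) holds permit — fails.
(b): T AND F → false.
(2): T OR F → true.
Overall = T AND T = true.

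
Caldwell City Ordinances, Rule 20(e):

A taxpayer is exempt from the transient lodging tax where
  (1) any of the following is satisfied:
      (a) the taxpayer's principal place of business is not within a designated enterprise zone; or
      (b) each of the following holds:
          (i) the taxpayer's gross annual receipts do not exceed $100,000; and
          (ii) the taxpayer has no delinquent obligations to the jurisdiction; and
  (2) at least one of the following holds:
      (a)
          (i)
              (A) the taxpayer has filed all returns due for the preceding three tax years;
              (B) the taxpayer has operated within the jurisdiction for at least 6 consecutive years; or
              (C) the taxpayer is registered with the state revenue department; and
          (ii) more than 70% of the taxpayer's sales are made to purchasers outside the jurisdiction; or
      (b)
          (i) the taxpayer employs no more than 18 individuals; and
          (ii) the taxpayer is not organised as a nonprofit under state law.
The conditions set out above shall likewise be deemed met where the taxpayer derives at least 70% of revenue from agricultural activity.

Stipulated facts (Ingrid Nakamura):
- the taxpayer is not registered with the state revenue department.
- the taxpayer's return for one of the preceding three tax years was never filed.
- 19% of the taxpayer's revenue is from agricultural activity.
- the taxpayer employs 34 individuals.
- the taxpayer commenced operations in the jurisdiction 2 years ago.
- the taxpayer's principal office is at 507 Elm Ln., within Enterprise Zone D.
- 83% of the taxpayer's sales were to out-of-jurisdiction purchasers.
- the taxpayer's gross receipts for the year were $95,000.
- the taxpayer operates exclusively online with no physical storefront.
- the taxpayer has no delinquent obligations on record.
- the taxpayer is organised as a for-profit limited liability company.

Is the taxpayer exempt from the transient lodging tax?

No — not exempt.

(a) not (in enterprise zone) — fails.
(i) receipts ≤ $100,000 — holds.
(ii) no delinquency — satisfied.
(b) = T AND T = true.
So (1) is satisfied (F OR T).
(A) returns current — not satisfied.
(B) ≥ 6 yrs in jurisdiction — not satisfied.
(C) state-registered — fails.
(i): F OR F OR F → false.
(ii) >70% out-of-jur. sales — holds.
(a) = F AND T = false.
(i) ≤ 18 employees — not satisfied.
(ii) not (nonprofit) — holds.
(b) = F AND T = false.
(2): F OR F → false.
So Overall is not satisfied (T AND F).
Exception (≥70% agricultural) — not satisfied.
Result: main false OR exception false → false.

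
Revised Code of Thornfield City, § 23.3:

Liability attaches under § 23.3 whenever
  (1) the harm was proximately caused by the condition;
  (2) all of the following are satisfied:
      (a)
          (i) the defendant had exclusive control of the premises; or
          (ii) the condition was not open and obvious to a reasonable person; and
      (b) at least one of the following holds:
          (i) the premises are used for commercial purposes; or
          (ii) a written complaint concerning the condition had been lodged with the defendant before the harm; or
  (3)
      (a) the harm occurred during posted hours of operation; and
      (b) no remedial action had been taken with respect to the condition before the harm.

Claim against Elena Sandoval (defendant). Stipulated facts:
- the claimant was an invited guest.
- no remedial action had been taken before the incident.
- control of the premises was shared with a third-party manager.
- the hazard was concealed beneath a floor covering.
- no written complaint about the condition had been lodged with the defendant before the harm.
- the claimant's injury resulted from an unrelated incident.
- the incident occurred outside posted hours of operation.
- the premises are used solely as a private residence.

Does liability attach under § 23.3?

No — not liable.

(1) proximate cause — fails.
(i) exclusive control — not satisfied.
(ii) not open/obvious — holds.
(a) = F OR T = true.
(i) commercial use — not satisfied.
(ii) complaint lodged — not met.
(b) = F OR F = false.
So (2) is not satisfied (T AND F).
(a) during posted hours — not satisfied.
(b) no remedial action — holds.
(3) = F AND T = false.
Overall: F OR F OR F → false.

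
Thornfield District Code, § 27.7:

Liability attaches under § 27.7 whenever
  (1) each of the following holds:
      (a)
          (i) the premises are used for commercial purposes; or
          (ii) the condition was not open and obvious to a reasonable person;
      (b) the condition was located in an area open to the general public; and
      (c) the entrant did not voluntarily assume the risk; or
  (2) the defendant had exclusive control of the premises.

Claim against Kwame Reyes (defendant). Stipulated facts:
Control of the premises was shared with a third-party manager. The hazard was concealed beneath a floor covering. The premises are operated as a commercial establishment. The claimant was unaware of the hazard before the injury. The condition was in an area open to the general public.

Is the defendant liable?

Yes — liable.

(i) commercial use — met.
(ii) not open/obvious — satisfied.
(a): T OR T → true.
(b) public area — satisfied.
(c) no assumed risk — holds.
So (1) is satisfied (T AND T AND T).
(2) exclusive control — fails.
Overall: T OR F → true.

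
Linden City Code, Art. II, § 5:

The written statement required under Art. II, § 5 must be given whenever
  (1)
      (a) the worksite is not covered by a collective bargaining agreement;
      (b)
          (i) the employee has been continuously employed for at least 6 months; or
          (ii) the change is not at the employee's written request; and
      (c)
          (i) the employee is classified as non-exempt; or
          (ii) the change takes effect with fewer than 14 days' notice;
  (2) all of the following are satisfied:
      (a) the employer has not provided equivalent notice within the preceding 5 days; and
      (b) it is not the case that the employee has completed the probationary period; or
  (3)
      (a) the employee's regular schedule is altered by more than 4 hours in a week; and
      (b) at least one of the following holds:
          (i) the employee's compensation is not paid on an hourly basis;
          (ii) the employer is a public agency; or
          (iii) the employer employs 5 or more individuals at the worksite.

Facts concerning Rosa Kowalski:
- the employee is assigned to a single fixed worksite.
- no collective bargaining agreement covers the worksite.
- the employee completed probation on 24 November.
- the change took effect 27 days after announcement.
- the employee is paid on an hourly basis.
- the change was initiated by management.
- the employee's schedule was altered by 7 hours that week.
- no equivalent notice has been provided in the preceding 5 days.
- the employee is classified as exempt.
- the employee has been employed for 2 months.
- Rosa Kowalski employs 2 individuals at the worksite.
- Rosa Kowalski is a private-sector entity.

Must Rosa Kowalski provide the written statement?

No — not required.

(a) no CBA — satisfied.
(i) tenure ≥ 6 mo. — fails.
(ii) not employee-requested — holds.
(b) = F OR T = true.
(i) non-exempt — not satisfied.
(ii) < 14 days' notice — fails.
So (c) is not satisfied (F OR F).
(1) = T AND T AND F = false.
(a) no recent notice — satisfied.
(b) not (past probation) — not met.
(2) = T AND F = false.
(a) schedule shift > 4h — holds.
(i) not (hourly-paid) — not met.
(ii) public agency — not met.
(iii) ≥ 5 at site — fails.
(b): F OR F OR F → false.
(3): T AND F → false.
So Overall is not satisfied (F OR F OR F).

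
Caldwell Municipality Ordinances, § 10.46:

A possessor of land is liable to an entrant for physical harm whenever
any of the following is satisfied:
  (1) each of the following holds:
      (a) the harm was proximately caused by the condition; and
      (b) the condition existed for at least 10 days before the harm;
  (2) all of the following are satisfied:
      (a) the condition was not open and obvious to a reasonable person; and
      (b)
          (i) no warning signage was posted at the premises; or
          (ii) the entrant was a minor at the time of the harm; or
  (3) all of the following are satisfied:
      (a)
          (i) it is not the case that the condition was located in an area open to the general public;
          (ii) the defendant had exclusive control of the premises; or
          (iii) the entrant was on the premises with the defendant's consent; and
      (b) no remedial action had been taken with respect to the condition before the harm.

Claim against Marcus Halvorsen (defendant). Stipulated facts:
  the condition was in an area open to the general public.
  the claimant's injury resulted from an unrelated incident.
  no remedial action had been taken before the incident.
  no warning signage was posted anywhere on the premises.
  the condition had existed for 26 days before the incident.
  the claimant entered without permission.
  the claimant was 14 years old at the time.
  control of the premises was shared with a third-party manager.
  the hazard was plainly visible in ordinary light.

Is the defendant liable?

(a) proximate cause — fails.
(b) condition ≥10 days old — holds.
So (1) is not satisfied (F AND T).
(a) not open/obvious — not met.
(i) no signage posted — satisfied.
(ii) entrant a minor — satisfied.
So (b) is satisfied (T OR T).
(2): F AND T → false.
(i) not (public area) — not met.
(ii) exclusive control — not met.
(iii) consent to enter — not met.
So (a) is not satisfied (F OR F OR F).
(b) no remedial action — satisfied.
(3): F AND T → false.
Overall = F OR F OR F = false.

No — not liable.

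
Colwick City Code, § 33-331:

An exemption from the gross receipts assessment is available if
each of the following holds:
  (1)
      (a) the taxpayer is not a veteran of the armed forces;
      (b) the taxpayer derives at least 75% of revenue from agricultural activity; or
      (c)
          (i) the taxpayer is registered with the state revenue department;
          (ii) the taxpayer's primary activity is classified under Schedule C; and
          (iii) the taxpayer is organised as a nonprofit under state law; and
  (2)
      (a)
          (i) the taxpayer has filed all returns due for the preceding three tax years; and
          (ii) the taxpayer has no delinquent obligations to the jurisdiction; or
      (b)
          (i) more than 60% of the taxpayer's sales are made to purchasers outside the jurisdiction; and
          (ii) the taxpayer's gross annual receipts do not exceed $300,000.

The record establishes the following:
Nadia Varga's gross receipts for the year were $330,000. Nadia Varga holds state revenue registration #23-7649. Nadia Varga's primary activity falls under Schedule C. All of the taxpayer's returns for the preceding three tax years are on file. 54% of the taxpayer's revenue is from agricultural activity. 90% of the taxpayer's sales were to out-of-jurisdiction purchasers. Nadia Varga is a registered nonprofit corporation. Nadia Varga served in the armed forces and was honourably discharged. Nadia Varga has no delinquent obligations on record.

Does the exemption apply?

Yes — exempt.

(a) not (veteran) — not met.
(b) ≥75% agricultural — not satisfied.
(i) state-registered — satisfied.
(ii) Schedule C activity — satisfied.
(iii) nonprofit — satisfied.
So (c) is satisfied (T AND T AND T).
So (1) is satisfied (F OR F OR T).
(i) returns current — satisfied.
(ii) no delinquency — holds.
(a) = T AND T = true.
(i) >60% out-of-jur. sales — satisfied.
(ii) receipts ≤ $300,000 — not met.
(b) = T AND F = false.
So (2) is satisfied (T OR F).
So Overall is satisfied (T AND T).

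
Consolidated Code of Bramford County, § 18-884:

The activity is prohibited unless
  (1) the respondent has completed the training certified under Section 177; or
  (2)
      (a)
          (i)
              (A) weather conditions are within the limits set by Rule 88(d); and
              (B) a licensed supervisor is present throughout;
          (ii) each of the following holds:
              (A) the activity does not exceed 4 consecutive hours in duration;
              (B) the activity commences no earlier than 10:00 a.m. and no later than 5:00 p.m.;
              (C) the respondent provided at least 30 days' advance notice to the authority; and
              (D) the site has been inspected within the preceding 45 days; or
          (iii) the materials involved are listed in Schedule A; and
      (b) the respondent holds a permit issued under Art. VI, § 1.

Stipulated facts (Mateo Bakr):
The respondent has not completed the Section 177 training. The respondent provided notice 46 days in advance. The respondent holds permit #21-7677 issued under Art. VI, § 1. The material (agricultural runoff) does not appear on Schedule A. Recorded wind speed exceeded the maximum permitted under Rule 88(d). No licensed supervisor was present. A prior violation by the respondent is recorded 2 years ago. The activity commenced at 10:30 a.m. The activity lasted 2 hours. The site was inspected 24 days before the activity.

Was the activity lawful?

(1) training certified — fails.
(A) weather ok — not satisfied.
(B) supervisor present — fails.
(i): F AND F → false.
(A) ≤ 4 hrs duration — met.
(B) start within hours — satisfied.
(C) ≥30 days' notice — holds.
(D) site inspected — met.
So (ii) is satisfied (T AND T AND T AND T).
(iii) Schedule A material — not satisfied.
So (a) is satisfied (F OR T OR F).
(b) holds permit — met.
(2): T AND T → true.
Overall: F OR T → true.

Yes — lawful.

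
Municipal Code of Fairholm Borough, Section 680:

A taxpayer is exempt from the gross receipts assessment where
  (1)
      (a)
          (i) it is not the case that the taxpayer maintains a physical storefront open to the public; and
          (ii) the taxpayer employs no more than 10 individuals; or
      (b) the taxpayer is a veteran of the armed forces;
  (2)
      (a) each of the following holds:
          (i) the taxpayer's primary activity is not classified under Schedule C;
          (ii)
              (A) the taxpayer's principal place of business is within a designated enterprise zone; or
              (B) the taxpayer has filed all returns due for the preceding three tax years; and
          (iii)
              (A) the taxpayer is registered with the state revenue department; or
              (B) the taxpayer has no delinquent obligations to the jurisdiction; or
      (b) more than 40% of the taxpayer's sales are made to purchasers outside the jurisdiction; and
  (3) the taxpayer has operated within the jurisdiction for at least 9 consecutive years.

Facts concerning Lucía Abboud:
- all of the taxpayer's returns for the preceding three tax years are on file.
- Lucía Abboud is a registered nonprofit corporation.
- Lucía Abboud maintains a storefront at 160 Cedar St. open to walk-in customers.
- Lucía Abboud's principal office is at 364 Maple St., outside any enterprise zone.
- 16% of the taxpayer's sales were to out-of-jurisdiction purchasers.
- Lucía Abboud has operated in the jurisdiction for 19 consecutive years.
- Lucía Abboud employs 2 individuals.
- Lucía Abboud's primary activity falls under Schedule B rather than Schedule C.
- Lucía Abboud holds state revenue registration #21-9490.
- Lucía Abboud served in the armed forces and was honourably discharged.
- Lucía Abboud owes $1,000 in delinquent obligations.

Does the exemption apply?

(i) not (has storefront) — not met.
(ii) ≤ 10 employees — satisfied.
(a) = F AND T = false.
(b) veteran — holds.
(1): F OR T → true.
(i) not (Schedule C activity) — holds.
(A) in enterprise zone — fails.
(B) returns current — holds.
(ii): F OR T → true.
(A) state-registered — satisfied.
(B) no delinquency — fails.
So (iii) is satisfied (T OR F).
(a): T AND T AND T → true.
(b) >40% out-of-jur. sales — not satisfied.
(2) = T OR F = true.
(3) ≥ 9 yrs in jurisdiction — holds.
Overall = T AND T AND T = true.

Yes — exempt.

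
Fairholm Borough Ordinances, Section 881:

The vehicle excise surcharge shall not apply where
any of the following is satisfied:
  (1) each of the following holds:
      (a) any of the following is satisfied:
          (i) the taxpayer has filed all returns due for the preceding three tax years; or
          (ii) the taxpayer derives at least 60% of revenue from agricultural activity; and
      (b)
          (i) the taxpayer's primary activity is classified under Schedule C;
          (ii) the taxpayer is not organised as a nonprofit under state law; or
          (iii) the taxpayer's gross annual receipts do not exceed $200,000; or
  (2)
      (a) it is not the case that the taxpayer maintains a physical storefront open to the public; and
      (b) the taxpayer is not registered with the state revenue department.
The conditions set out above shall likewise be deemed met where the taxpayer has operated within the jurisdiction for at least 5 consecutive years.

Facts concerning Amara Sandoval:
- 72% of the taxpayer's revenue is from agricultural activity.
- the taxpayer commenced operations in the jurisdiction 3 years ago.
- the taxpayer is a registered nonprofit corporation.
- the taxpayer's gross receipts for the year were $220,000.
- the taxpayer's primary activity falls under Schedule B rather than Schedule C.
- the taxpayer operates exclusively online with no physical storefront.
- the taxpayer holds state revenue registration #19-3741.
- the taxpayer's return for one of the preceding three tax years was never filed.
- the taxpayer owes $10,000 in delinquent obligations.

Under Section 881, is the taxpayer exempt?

(i) returns current — fails.
(ii) ≥60% agricultural — met.
(a): F OR T → true.
(i) Schedule C activity — not met.
(ii) not (nonprofit) — fails.
(iii) receipts ≤ $200,000 — fails.
(b): F OR F OR F → false.
(1) = T AND F = false.
(a) not (has storefront) — met.
(b) not (state-registered) — not met.
(2) = T AND F = false.
So Overall is not satisfied (F OR F).
Exception (≥ 5 yrs in jurisdiction) — not satisfied.
Result: main false OR exception false → false.

No — not exempt.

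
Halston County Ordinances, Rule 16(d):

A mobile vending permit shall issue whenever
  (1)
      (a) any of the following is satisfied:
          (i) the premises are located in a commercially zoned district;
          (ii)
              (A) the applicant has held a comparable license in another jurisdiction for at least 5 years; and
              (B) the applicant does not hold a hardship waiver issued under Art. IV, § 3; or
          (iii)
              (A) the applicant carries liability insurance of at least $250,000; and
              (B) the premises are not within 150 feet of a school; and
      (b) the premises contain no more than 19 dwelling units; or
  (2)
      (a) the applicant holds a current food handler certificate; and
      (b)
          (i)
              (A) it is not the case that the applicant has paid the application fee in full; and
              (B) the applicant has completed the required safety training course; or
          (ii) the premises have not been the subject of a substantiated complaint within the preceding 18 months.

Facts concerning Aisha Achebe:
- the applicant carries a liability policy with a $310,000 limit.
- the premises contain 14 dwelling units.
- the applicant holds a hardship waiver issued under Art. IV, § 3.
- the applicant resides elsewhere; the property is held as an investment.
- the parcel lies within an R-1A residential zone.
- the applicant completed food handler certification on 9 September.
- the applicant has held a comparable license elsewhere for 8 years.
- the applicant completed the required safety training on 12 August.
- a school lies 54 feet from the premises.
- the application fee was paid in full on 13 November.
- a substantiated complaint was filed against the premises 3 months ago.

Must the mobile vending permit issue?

(i) commercially zoned — not met.
(A) prior license ≥ 5 yr — satisfied.
(B) not (hardship waiver) — fails.
(ii): T AND F → false.
(A) insurance ≥ $250,000 — holds.
(B) ≥150 ft from school — not met.
So (iii) is not satisfied (T AND F).
(a): F OR F OR F → false.
(b) ≤ 19 units — met.
(1) = F AND T = false.
(a) food handler cert. — holds.
(A) not (fee paid) — fails.
(B) safety training — holds.
(i): F AND T → false.
(ii) no complaint in 18 mo. — not satisfied.
(b): F OR F → false.
So (2) is not satisfied (T AND F).
So Overall is not satisfied (F OR F).

No — denied.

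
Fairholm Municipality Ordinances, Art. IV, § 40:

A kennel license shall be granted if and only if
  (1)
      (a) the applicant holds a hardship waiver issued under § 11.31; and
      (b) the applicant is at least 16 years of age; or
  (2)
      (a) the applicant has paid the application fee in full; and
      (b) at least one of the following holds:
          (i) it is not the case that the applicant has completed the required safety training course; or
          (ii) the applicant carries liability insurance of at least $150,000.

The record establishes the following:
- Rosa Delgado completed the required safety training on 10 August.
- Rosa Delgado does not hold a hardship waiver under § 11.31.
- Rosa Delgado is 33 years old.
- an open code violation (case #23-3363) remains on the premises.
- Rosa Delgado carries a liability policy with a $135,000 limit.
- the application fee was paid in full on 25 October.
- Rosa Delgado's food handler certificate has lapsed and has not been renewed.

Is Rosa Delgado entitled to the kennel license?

No — denied.

(a) hardship waiver — not satisfied.
(b) age ≥ 16 — satisfied.
(1): F AND T → false.
(a) fee paid — satisfied.
(i) not (safety training) — not met.
(ii) insurance ≥ $150,000 — fails.
(b) = F OR F = false.
So (2) is not satisfied (T AND F).
Overall = F OR F = false.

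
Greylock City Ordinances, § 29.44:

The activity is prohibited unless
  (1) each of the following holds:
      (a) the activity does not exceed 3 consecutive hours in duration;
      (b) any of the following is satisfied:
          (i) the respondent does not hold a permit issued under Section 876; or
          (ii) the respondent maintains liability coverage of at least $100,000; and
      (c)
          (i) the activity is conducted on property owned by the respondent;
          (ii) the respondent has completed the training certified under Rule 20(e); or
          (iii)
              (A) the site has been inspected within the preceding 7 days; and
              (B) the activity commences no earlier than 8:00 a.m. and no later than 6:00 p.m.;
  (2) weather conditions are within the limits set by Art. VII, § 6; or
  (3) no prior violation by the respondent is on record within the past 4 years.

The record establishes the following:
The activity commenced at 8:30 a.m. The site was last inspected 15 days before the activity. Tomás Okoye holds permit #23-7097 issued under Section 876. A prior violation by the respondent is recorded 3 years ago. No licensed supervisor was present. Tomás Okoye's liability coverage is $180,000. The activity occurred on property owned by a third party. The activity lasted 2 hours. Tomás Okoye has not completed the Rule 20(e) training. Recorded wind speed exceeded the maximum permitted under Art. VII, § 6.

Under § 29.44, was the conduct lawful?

No — unlawful.

(a) ≤ 3 hrs duration — met.
(i) not (holds permit) — not satisfied.
(ii) coverage ≥ $100,000 — satisfied.
So (b) is satisfied (F OR T).
(i) own property — not satisfied.
(ii) training certified — fails.
(A) site inspected — not met.
(B) start within hours — holds.
So (iii) is not satisfied (F AND T).
So (c) is not satisfied (F OR F OR F).
(1): T AND T AND F → false.
(2) weather ok — fails.
(3) no prior violation — not met.
Overall: F OR F OR F → false.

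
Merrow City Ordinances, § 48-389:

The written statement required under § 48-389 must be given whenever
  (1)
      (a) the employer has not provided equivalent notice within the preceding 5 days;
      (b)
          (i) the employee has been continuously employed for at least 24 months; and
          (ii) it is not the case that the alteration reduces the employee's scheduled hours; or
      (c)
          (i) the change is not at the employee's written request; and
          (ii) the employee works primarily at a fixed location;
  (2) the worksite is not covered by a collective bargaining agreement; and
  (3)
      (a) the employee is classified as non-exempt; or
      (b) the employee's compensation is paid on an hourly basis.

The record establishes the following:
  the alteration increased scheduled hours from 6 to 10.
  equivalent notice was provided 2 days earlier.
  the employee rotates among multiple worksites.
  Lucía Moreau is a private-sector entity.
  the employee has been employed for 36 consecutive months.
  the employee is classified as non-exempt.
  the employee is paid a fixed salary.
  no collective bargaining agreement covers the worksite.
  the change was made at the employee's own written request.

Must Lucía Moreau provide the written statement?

(a) no recent notice — fails.
(i) tenure ≥ 24 mo. — satisfied.
(ii) not (hours reduced) — holds.
(b) = T AND T = true.
(i) not employee-requested — not met.
(ii) fixed location — not satisfied.
(c): F AND F → false.
(1): F OR T OR F → true.
(2) no CBA — met.
(a) non-exempt — satisfied.
(b) hourly-paid — fails.
(3): T OR F → true.
Overall: T AND T AND T → true.

Yes — required.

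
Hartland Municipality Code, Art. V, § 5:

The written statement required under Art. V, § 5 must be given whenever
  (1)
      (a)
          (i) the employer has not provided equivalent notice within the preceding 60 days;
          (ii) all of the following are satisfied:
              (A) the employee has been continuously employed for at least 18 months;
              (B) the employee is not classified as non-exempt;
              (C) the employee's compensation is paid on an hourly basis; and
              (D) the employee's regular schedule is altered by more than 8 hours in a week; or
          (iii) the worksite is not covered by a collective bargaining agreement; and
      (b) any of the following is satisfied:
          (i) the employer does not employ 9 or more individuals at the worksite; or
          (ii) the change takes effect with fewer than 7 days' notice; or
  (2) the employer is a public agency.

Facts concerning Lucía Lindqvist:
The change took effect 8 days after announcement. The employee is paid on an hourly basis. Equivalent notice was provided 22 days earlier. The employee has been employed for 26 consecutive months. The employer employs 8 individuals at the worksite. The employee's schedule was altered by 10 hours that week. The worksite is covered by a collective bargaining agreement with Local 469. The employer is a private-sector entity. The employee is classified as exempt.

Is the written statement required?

(i) no recent notice — not met.
(A) tenure ≥ 18 mo. — holds.
(B) not (non-exempt) — met.
(C) hourly-paid — holds.
(D) schedule shift > 8h — met.
So (ii) is satisfied (T AND T AND T AND T).
(iii) no CBA — not satisfied.
(a): F OR T OR F → true.
(i) not (≥ 9 at site) — holds.
(ii) < 7 days' notice — not satisfied.
(b): T OR F → true.
So (1) is satisfied (T AND T).
(2) public agency — not met.
So Overall is satisfied (T OR F).

Yes — required.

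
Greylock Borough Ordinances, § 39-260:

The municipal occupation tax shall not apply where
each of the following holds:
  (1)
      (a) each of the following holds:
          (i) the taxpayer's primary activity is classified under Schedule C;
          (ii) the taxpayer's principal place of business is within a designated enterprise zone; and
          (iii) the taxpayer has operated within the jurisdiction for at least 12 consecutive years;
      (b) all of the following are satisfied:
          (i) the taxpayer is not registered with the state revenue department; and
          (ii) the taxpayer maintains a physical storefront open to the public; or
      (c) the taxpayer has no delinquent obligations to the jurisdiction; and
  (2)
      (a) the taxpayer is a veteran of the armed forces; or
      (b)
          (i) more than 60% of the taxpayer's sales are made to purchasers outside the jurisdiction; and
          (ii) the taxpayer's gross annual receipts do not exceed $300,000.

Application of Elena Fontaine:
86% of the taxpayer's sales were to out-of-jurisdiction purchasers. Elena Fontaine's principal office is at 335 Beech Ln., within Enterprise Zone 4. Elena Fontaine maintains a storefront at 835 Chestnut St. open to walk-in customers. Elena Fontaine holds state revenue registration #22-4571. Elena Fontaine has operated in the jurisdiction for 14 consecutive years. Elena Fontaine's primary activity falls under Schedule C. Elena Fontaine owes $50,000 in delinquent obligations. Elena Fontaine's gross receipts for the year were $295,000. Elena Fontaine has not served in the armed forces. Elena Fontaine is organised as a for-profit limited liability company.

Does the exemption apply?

(i) Schedule C activity — met.
(ii) in enterprise zone — satisfied.
(iii) ≥ 12 yrs in jurisdiction — holds.
(a): T AND T AND T → true.
(i) not (state-registered) — not met.
(ii) has storefront — met.
(b) = F AND T = false.
(c) no delinquency — not satisfied.
(1): T OR F OR F → true.
(a) veteran — fails.
(i) >60% out-of-jur. sales — satisfied.
(ii) receipts ≤ $300,000 — holds.
(b): T AND T → true.
(2): F OR T → true.
Overall = T AND T = true.

Yes — exempt.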